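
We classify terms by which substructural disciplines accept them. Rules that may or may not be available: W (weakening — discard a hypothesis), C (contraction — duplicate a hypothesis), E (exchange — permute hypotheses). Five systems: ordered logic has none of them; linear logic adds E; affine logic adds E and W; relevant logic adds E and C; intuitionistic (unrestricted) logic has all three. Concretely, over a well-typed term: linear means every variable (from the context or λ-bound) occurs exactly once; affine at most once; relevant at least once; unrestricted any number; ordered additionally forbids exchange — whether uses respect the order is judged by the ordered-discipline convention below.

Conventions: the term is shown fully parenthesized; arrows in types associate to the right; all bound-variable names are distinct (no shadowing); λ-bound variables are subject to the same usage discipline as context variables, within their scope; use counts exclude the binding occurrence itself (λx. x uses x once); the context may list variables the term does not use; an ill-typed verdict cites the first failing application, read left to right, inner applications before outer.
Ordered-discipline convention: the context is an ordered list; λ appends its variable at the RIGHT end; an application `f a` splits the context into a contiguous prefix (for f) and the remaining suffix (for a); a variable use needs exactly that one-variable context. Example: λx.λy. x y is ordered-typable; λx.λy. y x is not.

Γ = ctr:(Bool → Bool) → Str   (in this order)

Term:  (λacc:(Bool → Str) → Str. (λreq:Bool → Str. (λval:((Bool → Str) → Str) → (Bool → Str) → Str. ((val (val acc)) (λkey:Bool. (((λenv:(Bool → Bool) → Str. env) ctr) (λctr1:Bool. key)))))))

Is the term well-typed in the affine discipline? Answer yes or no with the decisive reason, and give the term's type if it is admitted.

no — uses contraction: val ×2
usage: ctr ×1, acc [bound] ×1, req [bound] ×0, val [bound] ×2, key [bound] ×1, env [bound] ×1, ctr1 [bound] ×0
use order (left to right): val, val, acc, env, ctr, key
typing: ✓ — ((Bool → Str) → Str) → (Bool → Str) → (((Bool → Str) → Str) → (Bool → Str) → Str) → Str
per-discipline verdicts: ordered ✗, linear ✗, affine ✗, relevant ✗, unrestricted ✓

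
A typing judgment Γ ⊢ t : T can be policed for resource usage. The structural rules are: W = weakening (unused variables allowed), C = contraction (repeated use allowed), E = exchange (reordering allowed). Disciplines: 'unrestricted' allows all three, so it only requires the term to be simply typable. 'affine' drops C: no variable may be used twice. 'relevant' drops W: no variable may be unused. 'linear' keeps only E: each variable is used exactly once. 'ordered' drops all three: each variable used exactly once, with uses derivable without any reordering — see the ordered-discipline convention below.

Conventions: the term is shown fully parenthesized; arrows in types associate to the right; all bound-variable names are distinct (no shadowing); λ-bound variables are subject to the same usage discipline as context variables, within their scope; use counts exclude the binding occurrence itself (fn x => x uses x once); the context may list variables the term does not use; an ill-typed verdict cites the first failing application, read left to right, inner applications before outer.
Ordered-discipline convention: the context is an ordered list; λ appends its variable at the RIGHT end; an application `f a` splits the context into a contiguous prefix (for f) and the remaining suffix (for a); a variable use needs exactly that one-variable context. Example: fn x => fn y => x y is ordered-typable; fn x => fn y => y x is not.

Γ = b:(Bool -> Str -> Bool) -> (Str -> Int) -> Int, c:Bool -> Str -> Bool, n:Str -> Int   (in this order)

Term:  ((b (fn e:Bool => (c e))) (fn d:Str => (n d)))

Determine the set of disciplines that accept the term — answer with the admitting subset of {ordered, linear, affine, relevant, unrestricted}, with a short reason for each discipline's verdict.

admitted by: ordered, linear, affine, relevant, unrestricted
variable uses: b: 1, c: 1, n: 1, e (bound): 1, d (bound): 1
order of uses: b, c, e, n, d
typing: well-typed — term : Int
ordered: ✓, b, c, n, e, d once each; derivable with no W/C/E
linear: ✓, b, c, n, e, d: one use apiece
affine: ✓, b, c, n, e, d: no repeats, contraction unneeded
relevant: ✓, b, c, n, e, d: all used, weakening unneeded
unrestricted: ✓, well-typed at Int; no restrictions here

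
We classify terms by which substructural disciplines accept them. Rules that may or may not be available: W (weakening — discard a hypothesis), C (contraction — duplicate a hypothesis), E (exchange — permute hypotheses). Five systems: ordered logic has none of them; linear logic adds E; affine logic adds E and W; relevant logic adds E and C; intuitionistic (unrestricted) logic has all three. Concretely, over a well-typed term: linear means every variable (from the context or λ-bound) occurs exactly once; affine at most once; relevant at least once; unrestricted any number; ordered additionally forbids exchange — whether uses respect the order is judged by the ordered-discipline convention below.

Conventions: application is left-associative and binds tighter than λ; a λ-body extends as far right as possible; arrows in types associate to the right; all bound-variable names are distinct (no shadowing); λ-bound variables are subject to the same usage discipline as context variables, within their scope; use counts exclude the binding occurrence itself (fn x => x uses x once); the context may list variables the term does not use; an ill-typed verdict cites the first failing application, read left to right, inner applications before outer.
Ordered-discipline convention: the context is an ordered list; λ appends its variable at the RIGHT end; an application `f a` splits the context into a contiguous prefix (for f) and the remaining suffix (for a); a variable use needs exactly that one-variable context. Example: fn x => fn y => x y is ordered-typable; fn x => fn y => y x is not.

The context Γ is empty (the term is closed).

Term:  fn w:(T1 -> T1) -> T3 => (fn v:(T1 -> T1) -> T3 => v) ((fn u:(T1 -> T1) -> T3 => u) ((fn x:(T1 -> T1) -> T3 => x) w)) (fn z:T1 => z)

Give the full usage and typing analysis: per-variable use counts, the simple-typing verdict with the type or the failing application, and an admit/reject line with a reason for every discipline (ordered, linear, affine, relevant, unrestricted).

counts: w (bound)=1; v (bound)=1; u (bound)=1; x (bound)=1; z (bound)=1
left-to-right use order: v, u, x, w, z
typing: well-typed at ((T1 -> T1) -> T3) -> T3
ordered ✓ (w, v, u, x, z once each; derivable with no W/C/E)
linear ✓ (single use per variable (w, v, u, x, z))
affine ✓ (none of w, v, u, x, z used more than once)
relevant ✓ (at least one use each (w, v, u, x, z))
unrestricted ✓ (typability at ((T1 -> T1) -> T3) -> T3 is all that's needed)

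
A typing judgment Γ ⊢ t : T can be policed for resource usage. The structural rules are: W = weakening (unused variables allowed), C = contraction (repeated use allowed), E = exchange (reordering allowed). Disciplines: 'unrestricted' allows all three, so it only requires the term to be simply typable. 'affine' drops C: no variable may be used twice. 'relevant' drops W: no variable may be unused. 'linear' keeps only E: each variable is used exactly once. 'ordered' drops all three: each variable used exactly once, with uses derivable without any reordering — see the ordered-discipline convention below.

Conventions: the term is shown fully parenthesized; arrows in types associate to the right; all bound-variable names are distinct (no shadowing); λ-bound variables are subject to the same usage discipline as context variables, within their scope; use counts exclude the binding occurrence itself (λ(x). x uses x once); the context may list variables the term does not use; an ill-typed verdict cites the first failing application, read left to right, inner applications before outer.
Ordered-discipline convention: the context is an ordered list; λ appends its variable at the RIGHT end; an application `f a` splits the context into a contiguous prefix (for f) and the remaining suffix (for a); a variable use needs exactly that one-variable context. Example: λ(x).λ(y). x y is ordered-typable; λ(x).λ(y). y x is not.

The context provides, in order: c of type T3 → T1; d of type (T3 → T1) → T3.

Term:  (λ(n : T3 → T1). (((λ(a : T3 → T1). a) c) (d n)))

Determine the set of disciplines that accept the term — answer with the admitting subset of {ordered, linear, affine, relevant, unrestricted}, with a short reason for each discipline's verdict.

admitted by: ordered, linear, affine, relevant, unrestricted
counts: c=1; d=1; n (λ-bound)=1; a (λ-bound)=1
use order (left to right): a, c, d, n
typing: well-typed — term : (T3 → T1) → T1
ordered: ✓, single-use (c, d, n, a), ordered derivation ok
linear: ✓, single use per variable (c, d, n, a)
affine: ✓, at most one use each (c, d, n, a)
relevant: ✓, none of c, d, n, a goes unused
unrestricted: ✓, typability at (T3 → T1) → T1 is all that's needed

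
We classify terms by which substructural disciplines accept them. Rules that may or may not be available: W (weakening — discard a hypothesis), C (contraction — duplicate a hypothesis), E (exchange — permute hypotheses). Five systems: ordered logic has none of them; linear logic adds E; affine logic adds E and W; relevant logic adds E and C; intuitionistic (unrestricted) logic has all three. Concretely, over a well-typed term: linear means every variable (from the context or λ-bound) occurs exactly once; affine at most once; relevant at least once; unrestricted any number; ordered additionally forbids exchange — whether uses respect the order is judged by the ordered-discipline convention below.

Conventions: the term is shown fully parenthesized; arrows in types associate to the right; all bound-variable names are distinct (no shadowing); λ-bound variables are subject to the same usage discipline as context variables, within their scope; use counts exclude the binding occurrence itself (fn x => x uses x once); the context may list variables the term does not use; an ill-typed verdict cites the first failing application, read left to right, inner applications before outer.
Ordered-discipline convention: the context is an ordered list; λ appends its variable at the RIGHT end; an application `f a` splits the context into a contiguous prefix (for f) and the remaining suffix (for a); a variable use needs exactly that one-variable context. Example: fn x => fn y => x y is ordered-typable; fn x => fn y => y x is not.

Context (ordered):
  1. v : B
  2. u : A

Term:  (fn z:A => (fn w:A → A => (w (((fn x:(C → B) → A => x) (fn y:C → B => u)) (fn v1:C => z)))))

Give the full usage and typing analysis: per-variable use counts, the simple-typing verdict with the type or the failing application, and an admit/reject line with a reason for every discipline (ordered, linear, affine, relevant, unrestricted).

variable uses: v ×0, u ×1, z (λ-bound) ×1, w (λ-bound) ×1, x (λ-bound) ×1, y (λ-bound) ×0, v1 (λ-bound) ×0
uses in reading order: w, x, u, z
typing: ill-typed: an application expects C → B but receives C → A
ordered: ✗, a type mismatch blocks all five
linear: ✗, the type mismatch rejects it
affine: ✗, not simply typable
relevant: ✗, fails simple typing
unrestricted: ✗, a type mismatch blocks all five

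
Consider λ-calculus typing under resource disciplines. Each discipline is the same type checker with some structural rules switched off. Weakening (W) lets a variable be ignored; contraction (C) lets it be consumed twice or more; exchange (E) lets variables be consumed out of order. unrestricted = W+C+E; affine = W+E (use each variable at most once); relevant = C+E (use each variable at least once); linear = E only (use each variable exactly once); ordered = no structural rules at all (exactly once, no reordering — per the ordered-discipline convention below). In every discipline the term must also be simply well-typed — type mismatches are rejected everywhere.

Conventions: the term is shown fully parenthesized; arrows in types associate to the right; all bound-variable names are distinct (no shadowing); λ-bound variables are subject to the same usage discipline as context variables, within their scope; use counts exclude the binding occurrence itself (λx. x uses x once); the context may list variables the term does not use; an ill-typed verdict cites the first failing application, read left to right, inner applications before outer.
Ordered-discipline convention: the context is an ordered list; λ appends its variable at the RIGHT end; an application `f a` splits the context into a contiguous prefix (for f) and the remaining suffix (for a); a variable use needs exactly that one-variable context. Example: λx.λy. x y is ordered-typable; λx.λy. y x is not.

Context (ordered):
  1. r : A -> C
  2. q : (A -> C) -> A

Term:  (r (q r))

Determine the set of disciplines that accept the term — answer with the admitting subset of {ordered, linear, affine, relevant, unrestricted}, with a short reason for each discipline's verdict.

accepted by: relevant, unrestricted
counts: r=2; q=1
left-to-right use order: r, q, r
typing: well-typed — term : C
ordered: ✗ — uses contraction: r ×2
linear: ✗ — uses contraction: r ×2
affine: ✗ — uses contraction: r ×2
relevant: ✓ — r, q: all used, weakening unneeded
unrestricted: ✓ — simply typable at C; W, C, E all held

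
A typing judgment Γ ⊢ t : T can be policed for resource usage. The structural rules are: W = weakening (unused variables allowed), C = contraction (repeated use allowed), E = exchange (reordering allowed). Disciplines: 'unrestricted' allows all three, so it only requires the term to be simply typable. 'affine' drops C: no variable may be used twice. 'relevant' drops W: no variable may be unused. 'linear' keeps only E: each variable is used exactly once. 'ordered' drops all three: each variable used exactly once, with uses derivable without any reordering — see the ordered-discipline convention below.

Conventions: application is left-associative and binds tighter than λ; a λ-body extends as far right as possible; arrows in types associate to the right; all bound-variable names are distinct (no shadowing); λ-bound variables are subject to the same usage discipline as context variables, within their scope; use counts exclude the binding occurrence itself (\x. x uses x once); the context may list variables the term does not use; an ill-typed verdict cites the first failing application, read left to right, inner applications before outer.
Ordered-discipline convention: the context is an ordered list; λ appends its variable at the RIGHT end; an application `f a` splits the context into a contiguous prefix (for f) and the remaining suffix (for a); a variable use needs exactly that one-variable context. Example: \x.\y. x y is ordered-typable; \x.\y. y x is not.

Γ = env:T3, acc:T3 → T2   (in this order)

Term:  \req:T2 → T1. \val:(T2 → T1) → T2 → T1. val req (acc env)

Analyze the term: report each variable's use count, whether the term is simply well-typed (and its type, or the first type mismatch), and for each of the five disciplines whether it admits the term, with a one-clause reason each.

usage: env: 1×; acc: 1×; req (bound): 1×; val (bound): 1×
order of uses: val, req, acc, env
typing: the term checks, with type (T2 → T1) → ((T2 → T1) → T2 → T1) → T1
ordered: ✗ — no ordered split (uses run val, req, acc, env)
linear: ✓ — each of env, acc, req, val used exactly once
affine: ✓ — none of env, acc, req, val used more than once
relevant: ✓ — env, acc, req, val: all used, weakening unneeded
unrestricted: ✓ — type-checks ((T2 → T1) → ((T2 → T1) → T2 → T1) → T1) and nothing is barred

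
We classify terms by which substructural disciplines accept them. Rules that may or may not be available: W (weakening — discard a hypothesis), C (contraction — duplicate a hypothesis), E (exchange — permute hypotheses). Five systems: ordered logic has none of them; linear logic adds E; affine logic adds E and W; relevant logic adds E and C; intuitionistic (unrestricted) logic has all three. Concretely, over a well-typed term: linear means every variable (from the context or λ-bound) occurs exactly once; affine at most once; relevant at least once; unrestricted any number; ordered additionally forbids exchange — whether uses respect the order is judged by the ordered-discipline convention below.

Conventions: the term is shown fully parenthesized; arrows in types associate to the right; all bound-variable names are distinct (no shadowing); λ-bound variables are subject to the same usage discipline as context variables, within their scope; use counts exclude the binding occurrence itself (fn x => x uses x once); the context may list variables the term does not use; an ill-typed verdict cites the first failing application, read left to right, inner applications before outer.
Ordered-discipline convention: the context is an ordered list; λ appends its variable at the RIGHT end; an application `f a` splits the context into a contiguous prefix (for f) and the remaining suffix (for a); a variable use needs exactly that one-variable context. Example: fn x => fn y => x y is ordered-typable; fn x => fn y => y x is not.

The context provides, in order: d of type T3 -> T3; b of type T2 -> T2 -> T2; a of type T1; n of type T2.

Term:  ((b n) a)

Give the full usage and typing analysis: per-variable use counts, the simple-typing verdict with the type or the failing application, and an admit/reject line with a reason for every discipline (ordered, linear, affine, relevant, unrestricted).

use counts: d: 0×; b: 1×; a: 1×; n: 1×
order of uses: b, n, a
typing: ill-typed: a function awaiting T2 gets T1
ordered: ✗ — not simply typable
linear: ✗ — fails simple typing
affine: ✗ — a type mismatch blocks all five
relevant: ✗ — the type mismatch rejects it
unrestricted: ✗ — not simply typable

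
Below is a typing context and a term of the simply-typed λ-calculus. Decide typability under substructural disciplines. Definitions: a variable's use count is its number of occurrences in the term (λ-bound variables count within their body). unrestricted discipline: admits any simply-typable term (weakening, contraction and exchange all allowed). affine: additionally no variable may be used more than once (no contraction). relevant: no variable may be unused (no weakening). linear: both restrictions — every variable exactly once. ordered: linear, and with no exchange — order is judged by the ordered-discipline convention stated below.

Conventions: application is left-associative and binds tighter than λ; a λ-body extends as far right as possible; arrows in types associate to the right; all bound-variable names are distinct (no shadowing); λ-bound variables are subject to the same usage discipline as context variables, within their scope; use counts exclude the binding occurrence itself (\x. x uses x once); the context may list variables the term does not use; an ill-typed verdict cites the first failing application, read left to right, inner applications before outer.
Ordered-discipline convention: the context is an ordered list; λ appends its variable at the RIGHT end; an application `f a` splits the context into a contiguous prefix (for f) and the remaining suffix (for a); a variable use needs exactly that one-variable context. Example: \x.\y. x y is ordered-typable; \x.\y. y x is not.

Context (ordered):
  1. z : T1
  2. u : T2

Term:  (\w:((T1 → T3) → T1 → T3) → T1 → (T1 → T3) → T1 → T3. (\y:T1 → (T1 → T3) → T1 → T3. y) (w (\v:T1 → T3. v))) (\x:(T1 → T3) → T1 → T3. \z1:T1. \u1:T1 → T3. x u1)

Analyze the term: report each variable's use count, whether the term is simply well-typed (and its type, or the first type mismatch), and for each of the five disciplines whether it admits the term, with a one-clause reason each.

use counts: z: 0×, u: 0×, w (λ-bound): 1×, y (λ-bound): 1×, v (λ-bound): 1×, x (λ-bound): 1×, z1 (λ-bound): 0×, u1 (λ-bound): 1×
uses in reading order: y, w, v, x, u1
typing: ✓ — T1 → (T1 → T3) → T1 → T3
ordered: ✗ — unused: z, u, z1 — weakening required
linear: ✗ — unused: z, u, z1 — weakening required
affine: ✓ — none of z, u, w, y, v, x, z1, u1 used more than once
relevant: ✗ — unused: z, u, z1 — weakening required
unrestricted: ✓ — well-typed at T1 → (T1 → T3) → T1 → T3; no restrictions here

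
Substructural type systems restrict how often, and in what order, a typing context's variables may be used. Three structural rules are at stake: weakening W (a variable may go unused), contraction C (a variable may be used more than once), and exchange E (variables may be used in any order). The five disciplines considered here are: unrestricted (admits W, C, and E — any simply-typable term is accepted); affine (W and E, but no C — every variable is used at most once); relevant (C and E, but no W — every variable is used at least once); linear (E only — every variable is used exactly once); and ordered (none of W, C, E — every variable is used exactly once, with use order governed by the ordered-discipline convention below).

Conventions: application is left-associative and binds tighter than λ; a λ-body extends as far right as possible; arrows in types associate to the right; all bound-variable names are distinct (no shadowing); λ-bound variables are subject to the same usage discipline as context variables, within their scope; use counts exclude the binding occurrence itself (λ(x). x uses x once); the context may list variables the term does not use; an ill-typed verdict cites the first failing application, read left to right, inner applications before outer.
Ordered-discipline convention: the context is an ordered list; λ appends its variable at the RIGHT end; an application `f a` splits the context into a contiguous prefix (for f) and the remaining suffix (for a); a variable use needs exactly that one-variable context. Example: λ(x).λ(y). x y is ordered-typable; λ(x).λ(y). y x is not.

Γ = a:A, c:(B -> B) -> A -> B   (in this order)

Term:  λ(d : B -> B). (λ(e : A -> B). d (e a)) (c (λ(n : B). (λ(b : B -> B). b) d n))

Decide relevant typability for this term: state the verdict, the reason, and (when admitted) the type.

yes — at least one use each (a, c, d, e, n, b); term : (B -> B) -> B
counts: a=1; c=1; d [bound]=2; e [bound]=1; n [bound]=1; b [bound]=1
uses in reading order: d, e, a, c, b, d, n
typing: well-typed — term : (B -> B) -> B
across the five disciplines: ordered ✗, linear ✗, affine ✗, relevant ✓, unrestricted ✓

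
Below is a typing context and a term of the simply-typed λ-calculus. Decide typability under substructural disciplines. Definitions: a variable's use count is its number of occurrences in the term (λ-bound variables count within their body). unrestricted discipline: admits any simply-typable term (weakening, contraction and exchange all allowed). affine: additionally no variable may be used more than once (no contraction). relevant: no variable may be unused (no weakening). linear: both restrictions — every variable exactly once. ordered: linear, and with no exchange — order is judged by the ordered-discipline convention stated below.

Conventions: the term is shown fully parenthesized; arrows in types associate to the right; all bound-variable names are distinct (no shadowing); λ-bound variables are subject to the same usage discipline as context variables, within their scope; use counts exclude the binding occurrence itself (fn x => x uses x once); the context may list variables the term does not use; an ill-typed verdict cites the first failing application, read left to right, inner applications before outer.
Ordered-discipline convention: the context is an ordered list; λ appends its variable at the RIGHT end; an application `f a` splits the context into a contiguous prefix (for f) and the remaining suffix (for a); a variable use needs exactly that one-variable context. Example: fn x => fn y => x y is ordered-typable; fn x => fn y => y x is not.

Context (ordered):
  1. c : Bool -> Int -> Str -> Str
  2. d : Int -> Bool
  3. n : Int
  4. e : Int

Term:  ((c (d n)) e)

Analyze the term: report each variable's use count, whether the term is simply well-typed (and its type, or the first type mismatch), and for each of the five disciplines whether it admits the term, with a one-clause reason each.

use counts: c ×1; d ×1; n ×1; e ×1
left-to-right use order: c, d, n, e
typing: well-typed at Str -> Str
ordered: ✓, one use each (c, d, n, e); ordered split holds
linear: ✓, each of c, d, n, e used exactly once
affine: ✓, at most one use each (c, d, n, e)
relevant: ✓, c, d, n, e: all used, weakening unneeded
unrestricted: ✓, well-typed at Str -> Str; no restrictions here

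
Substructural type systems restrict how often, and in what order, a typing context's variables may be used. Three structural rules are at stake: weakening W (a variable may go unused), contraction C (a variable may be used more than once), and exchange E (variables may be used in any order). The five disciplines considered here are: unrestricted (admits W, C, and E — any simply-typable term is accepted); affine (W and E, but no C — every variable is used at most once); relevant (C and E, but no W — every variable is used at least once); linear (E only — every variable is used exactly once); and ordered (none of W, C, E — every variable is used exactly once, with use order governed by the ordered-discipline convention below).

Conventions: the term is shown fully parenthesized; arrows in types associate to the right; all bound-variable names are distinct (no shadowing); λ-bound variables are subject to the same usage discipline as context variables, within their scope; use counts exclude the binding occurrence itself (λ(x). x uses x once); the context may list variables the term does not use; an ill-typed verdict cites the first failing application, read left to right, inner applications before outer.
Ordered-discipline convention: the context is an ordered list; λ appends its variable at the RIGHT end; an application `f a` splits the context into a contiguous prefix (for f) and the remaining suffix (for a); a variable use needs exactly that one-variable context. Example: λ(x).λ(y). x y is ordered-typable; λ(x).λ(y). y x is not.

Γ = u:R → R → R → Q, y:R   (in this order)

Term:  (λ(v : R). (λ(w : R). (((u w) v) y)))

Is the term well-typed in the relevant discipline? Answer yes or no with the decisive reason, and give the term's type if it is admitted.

yes — none of u, y, v, w goes unused; term : R → R → Q
use counts: u: 1, y: 1, v (bound): 1, w (bound): 1
uses in reading order: u, w, v, y
typing: well-typed — term : R → R → Q
all disciplines: ordered ✗ | linear ✓ | affine ✓ | relevant ✓ | unrestricted ✓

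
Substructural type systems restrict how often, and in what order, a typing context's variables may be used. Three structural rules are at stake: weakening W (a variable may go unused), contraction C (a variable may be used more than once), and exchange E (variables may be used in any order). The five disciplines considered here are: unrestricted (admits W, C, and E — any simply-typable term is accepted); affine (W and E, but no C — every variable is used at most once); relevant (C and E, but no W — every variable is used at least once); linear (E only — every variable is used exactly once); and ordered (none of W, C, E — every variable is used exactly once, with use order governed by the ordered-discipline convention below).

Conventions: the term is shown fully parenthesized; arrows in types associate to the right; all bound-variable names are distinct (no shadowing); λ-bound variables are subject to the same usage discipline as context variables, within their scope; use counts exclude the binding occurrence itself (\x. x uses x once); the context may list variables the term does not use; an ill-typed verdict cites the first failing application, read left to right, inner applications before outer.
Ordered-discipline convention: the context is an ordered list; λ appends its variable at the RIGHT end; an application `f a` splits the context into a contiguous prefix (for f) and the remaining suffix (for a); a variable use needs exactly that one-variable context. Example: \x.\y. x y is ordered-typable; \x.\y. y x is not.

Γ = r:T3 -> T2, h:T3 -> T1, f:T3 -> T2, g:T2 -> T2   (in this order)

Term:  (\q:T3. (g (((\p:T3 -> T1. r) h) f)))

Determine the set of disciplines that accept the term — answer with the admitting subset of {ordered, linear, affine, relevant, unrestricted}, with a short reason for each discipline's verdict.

admitted by: none
use counts: r ×1, h ×1, f ×1, g ×1, q (bound) ×0, p (bound) ×0
use order (left to right): g, r, h, f
typing: ill-typed: a function awaiting T3 gets T3 -> T2
ordered: ✗, a type mismatch blocks all five
linear: ✗, the type mismatch rejects it
affine: ✗, not simply typable
relevant: ✗, fails simple typing
unrestricted: ✗, a type mismatch blocks all five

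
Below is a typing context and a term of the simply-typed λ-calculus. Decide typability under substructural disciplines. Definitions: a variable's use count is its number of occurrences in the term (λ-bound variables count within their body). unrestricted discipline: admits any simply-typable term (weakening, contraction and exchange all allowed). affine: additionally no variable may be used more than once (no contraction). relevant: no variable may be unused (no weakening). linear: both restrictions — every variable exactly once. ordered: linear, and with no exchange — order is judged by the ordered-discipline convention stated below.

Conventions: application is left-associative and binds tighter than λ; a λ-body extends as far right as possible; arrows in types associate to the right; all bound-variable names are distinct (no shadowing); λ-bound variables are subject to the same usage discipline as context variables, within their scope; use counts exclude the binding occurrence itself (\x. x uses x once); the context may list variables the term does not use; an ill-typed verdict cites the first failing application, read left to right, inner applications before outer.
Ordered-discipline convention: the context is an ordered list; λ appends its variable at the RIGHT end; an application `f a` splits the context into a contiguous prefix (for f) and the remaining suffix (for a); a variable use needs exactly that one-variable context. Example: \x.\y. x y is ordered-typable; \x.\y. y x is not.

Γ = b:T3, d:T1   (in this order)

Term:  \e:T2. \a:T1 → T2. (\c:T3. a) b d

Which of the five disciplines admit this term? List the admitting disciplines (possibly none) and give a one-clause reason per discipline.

admitting disciplines: affine, unrestricted
usage: b ×1, d ×1, e [bound] ×0, a [bound] ×1, c [bound] ×0
uses in reading order: a, b, d
typing: well-typed at T2 → (T1 → T2) → T2
ordered: ✗ — needs weakening: e, c unused
linear: ✗ — needs weakening: e, c unused
affine: ✓ — none of b, d, e, a, c used more than once
relevant: ✗ — needs weakening: e, c unused
unrestricted: ✓ — well-typed at T2 → (T1 → T2) → T2; no restrictions here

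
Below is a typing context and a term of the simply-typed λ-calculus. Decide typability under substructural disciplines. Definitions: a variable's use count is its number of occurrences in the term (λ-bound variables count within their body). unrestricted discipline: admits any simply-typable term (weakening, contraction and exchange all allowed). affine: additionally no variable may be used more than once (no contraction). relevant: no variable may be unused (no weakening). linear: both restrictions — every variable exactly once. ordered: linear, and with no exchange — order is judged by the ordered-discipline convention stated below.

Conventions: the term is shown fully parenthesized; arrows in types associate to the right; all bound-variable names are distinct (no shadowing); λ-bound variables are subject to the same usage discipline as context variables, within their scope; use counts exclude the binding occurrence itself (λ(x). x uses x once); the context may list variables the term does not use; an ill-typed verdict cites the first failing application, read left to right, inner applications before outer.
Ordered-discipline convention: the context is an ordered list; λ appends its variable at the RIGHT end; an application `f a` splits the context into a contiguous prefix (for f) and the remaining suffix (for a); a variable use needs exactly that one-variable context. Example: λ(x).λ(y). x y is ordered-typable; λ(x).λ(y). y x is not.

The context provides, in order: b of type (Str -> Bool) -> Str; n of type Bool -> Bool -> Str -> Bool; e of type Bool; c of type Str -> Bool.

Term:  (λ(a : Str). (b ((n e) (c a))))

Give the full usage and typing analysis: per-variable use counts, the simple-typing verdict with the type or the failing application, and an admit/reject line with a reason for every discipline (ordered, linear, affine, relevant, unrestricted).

use counts: b: 1; n: 1; e: 1; c: 1; a (bound): 1
use order (left to right): b, n, e, c, a
typing: ✓ — Str -> Str
ordered: ✓ — b, n, e, c, a once each; derivable with no W/C/E
linear: ✓ — single use per variable (b, n, e, c, a)
affine: ✓ — no duplicate uses among b, n, e, c, a
relevant: ✓ — b, n, e, c, a: all used, weakening unneeded
unrestricted: ✓ — simply typable at Str -> Str; W, C, E all held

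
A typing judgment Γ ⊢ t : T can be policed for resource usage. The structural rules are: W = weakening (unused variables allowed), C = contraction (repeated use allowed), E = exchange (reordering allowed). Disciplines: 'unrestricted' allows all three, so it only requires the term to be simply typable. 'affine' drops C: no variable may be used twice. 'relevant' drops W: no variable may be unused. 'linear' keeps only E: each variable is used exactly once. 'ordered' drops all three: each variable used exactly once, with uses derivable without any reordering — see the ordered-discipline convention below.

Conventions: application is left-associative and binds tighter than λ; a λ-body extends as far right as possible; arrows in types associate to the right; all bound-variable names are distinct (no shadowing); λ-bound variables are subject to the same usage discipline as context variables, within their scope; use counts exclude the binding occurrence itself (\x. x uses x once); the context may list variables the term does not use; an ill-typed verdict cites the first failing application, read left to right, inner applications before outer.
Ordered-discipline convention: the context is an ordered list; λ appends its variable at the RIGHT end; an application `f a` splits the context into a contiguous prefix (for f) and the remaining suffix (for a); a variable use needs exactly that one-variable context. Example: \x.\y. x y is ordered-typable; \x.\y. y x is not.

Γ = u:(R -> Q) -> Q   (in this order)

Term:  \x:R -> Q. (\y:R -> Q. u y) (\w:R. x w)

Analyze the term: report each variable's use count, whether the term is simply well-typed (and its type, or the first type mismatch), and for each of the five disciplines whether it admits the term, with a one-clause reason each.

use counts: u: 1, x (bound): 1, y (bound): 1, w (bound): 1
uses in reading order: u, y, x, w
typing: well-typed at (R -> Q) -> Q
ordered: ✓, single-use (u, x, y, w), ordered derivation ok
linear: ✓, each of u, x, y, w used exactly once
affine: ✓, no duplicate uses among u, x, y, w
relevant: ✓, every one of u, x, y, w appears
unrestricted: ✓, typability at (R -> Q) -> Q is all that's needed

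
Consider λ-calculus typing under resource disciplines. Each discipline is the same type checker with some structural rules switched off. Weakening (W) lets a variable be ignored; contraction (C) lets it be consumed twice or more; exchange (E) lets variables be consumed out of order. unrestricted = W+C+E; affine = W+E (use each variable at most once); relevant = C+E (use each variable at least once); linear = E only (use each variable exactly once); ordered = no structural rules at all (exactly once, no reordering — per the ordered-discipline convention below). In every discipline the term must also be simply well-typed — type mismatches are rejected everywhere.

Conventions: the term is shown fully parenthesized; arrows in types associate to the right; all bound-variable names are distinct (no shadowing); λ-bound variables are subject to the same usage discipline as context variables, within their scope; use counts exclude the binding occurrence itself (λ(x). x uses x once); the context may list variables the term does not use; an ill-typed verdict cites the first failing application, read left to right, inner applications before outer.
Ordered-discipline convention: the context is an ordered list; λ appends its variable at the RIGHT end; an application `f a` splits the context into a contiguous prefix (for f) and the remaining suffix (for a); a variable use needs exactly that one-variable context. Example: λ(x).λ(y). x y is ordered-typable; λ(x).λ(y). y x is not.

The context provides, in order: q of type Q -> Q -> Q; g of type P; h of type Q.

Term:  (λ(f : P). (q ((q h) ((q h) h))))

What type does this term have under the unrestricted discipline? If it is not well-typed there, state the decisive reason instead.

term : P -> Q -> Q
variable uses: q: 3×, g: 0×, h: 3×, f [bound]: 0×
order of uses: q, q, h, q, h, h
typing: well-typed at P -> Q -> Q
per-discipline verdicts: ordered ✗ · linear ✗ · affine ✗ · relevant ✗ · unrestricted ✓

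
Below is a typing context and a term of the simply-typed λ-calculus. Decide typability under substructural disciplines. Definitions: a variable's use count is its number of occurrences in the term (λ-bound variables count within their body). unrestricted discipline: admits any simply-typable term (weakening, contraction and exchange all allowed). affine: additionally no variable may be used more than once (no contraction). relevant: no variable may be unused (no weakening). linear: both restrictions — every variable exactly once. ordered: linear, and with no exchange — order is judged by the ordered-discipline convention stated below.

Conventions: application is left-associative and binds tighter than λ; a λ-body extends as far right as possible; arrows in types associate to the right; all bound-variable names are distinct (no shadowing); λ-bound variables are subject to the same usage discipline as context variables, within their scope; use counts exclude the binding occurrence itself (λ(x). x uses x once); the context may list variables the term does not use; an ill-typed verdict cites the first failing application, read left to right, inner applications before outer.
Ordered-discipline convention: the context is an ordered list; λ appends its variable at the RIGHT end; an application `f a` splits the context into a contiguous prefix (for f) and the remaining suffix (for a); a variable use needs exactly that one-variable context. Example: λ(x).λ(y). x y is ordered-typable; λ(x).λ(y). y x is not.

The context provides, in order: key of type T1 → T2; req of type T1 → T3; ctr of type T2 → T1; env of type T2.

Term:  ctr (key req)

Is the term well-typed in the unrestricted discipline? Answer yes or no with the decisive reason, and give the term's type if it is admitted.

no — fails simple typing
counts: key: 1, req: 1, ctr: 1, env: 0
order of uses: ctr, key, req
typing: ill-typed: an application expects T1 but receives T1 → T3
per-discipline verdicts: ordered ✗, linear ✗, affine ✗, relevant ✗, unrestricted ✗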